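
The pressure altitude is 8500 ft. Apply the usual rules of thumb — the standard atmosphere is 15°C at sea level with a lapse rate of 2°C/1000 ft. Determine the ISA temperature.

-2°C

ISA temperature = 15 − 2 × (8500/1000) = 15 − 17 = -2°C.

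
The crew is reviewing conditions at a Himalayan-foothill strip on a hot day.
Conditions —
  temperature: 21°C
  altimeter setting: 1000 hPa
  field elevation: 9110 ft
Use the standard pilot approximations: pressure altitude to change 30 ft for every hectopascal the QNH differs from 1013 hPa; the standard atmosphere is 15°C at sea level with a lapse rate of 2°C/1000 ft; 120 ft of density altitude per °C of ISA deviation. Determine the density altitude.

12500 ft

Pressure altitude = 9110 + (1013 − 1000) × 30 = 9110 + (+390) = 9500 ft.
ISA temperature at 9500 ft = 15 − 2 × (9500/1000) = -4°C.
ISA deviation = 21 − (-4) = +25°C.
Density altitude = 9500 + 120 × (25) = 12500 ft.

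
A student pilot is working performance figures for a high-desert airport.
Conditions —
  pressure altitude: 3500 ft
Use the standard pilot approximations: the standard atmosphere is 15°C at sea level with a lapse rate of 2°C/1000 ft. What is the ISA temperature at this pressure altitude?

8°C

ISA temperature = 15 − 2 × (3500/1000) = 15 − 7 = 8°C.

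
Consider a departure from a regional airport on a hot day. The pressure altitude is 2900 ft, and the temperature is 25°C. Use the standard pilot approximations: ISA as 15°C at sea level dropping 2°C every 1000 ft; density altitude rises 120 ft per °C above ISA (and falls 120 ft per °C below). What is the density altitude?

ISA temperature at 2900 ft = 15 − 2 × (2900/1000) = 9.2°C.
ISA deviation = 25 − 9.2 = +15.8°C.
Density altitude = 2900 + 120 × (15.8) = 2900 + (+1896) = 4796 ft.

4796 ft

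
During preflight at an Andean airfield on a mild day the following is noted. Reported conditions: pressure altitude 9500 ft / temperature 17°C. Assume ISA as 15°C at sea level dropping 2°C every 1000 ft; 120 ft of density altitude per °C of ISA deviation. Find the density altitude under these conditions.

12020 ft

ISA temperature at 9500 ft = 15 − 2 × (9500/1000) = -4°C.
ISA deviation = 17 − (-4) = +21°C.
Density altitude = 9500 + 120 × (21) = 9500 + (+2520) = 12020 ft.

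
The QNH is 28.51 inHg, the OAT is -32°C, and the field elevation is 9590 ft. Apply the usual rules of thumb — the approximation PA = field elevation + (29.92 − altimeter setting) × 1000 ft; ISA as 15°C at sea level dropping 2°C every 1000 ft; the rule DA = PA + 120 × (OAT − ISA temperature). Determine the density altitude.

8000 ft

Pressure altitude = 9590 + (29.92 − 28.51) × 1000 = 9590 + (+1410) = 11000 ft.
ISA temperature at 11000 ft = 15 − 2 × (11000/1000) = -7°C.
ISA deviation = -32 − (-7) = -25°C.
Density altitude = 11000 + 120 × (-25) = 8000 ft.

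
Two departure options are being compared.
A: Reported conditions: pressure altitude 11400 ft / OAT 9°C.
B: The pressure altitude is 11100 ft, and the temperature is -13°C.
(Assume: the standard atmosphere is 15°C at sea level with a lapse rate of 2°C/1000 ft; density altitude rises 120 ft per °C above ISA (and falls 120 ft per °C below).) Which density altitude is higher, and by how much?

A by 3012 ft

A: ISA temp = -7.8°C, deviation +16.8°C, DA = 11400 + 120 × 16.8 = 13416 ft.
B: ISA temp = -7.2°C, deviation -5.8°C, DA = 11100 + 120 × (-5.8) = 10404 ft.
A is higher by 13416 − 10404 = 3012 ft.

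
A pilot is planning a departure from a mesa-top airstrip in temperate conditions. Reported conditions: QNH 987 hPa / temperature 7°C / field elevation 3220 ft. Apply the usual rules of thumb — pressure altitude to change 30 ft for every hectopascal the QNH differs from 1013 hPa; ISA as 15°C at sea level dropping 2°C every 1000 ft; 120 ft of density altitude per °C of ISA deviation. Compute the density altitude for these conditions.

Pressure altitude = 3220 + (1013 − 987) × 30 = 3220 + (+780) = 4000 ft.
ISA temperature at 4000 ft = 15 − 2 × (4000/1000) = 7°C.
ISA deviation = 7 − 7 = 0°C.
Density altitude = 4000 + 120 × (0) = 4000 ft.

4000 ft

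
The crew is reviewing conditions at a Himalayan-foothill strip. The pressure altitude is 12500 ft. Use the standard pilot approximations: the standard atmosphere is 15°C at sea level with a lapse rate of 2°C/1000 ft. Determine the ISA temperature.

ISA temperature = 15 − 2 × (12500/1000) = 15 − 25 = -10°C.

-10°C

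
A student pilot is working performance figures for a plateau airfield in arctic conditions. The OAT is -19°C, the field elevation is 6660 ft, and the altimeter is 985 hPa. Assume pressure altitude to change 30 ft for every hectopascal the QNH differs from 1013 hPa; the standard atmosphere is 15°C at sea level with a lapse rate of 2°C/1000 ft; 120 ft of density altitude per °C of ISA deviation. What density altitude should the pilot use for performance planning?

5220 ft

Pressure altitude = 6660 + (1013 − 985) × 30 = 6660 + (+840) = 7500 ft.
ISA temperature at 7500 ft = 15 − 2 × (7500/1000) = 0°C.
ISA deviation = -19 − 0 = -19°C.
Density altitude = 7500 + 120 × (-19) = 5220 ft.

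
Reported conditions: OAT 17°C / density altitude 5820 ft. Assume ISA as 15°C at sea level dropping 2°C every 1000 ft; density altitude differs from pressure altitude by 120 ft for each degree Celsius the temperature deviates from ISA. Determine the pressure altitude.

4500 ft

DA = PA + 120 × (OAT − (15 − 2·PA/1000)) = PA + 120·OAT − 1800 + 0.24·PA = 1.24·PA + 120·OAT − 1800.
So 1.24·PA = 5820 − 120 × 17 + 1800 = 5580.
PA = 5580 / 1.24 = 4500 ft.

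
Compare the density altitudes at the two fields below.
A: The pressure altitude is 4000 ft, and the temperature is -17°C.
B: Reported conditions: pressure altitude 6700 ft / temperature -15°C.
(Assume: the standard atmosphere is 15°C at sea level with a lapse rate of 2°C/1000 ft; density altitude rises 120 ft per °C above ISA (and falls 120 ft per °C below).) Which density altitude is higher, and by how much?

B by 3588 ft

A: ISA temp = 7°C, deviation -24°C, DA = 4000 + 120 × (-24) = 1120 ft.
B: ISA temp = 1.6°C, deviation -16.6°C, DA = 6700 + 120 × (-16.6) = 4708 ft.
B is higher by 4708 − 1120 = 3588 ft.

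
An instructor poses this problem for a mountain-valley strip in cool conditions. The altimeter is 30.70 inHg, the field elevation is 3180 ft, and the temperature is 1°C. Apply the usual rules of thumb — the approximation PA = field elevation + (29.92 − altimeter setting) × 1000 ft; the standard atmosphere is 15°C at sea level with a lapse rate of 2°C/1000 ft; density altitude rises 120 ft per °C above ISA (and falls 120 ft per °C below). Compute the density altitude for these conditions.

Pressure altitude = 3180 + (29.92 − 30.70) × 1000 = 3180 + (-780) = 2400 ft.
ISA temperature at 2400 ft = 15 − 2 × (2400/1000) = 10.2°C.
ISA deviation = 1 − 10.2 = -9.2°C.
Density altitude = 2400 + 120 × (-9.2) = 1296 ft.

1296 ft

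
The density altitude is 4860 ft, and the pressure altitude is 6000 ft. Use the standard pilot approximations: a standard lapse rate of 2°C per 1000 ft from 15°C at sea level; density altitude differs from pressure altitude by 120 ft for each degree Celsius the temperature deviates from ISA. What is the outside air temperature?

-6.5°C

Density altitude − pressure altitude = 4860 − 6000 = -1140 ft.
At 120 ft/°C that is an ISA deviation of -1140/120 = -9.5°C.
ISA temperature at 6000 ft = 15 − 2 × (6000/1000) = 3°C.
OAT = ISA + deviation = 3 + (-9.5) = -6.5°C.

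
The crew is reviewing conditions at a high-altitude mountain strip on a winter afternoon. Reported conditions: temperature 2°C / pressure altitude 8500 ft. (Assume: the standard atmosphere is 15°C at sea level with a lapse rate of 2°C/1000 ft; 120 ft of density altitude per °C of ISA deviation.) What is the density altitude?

8980 ft

ISA temperature at 8500 ft = 15 − 2 × (8500/1000) = -2°C.
ISA deviation = 2 − (-2) = +4°C.
Density altitude = 8500 + 120 × (4) = 8500 + (+480) = 8980 ft.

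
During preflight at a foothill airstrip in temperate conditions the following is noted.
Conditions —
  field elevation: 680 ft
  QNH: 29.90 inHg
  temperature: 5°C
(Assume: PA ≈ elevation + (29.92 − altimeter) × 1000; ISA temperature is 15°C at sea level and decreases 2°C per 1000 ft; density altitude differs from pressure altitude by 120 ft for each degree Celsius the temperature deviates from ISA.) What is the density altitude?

Pressure altitude = 680 + (29.92 − 29.90) × 1000 = 680 + (+20) = 700 ft.
ISA temperature at 700 ft = 15 − 2 × (700/1000) = 13.6°C.
ISA deviation = 5 − 13.6 = -8.6°C.
Density altitude = 700 + 120 × (-8.6) = -332 ft.

-332 ft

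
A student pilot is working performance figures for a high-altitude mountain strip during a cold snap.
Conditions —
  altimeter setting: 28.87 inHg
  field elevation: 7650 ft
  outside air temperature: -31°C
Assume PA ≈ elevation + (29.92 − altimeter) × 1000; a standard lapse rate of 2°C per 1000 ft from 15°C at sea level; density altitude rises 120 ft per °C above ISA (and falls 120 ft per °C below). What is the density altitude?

Pressure altitude = 7650 + (29.92 − 28.87) × 1000 = 7650 + (+1050) = 8700 ft.
ISA temperature at 8700 ft = 15 − 2 × (8700/1000) = -2.4°C.
ISA deviation = -31 − (-2.4) = -28.6°C.
Density altitude = 8700 + 120 × (-28.6) = 5268 ft.

5268 ft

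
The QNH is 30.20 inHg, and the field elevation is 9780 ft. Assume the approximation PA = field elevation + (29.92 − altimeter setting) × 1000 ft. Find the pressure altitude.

9500 ft

Pressure correction = (29.92 − 30.20) × 1000 = -280 ft.
Pressure altitude = 9780 + (-280) = 9500 ft.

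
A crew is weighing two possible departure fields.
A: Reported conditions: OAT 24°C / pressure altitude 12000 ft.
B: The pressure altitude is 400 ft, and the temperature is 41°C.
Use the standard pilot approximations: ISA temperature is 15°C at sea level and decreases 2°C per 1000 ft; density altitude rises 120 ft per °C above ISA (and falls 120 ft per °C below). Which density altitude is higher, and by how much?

A: ISA temp = -9°C, deviation +33°C, DA = 12000 + 120 × 33 = 15960 ft.
B: ISA temp = 14.2°C, deviation +26.8°C, DA = 400 + 120 × 26.8 = 3616 ft.
A is higher by 15960 − 3616 = 12344 ft.

A by 12344 ft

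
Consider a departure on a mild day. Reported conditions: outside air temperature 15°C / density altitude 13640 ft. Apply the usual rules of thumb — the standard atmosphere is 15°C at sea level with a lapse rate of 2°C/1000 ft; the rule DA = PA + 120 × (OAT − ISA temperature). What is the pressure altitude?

DA = PA + 120 × (OAT − (15 − 2·PA/1000)) = PA + 120·OAT − 1800 + 0.24·PA = 1.24·PA + 120·OAT − 1800.
So 1.24·PA = 13640 − 120 × 15 + 1800 = 13640.
PA = 13640 / 1.24 = 11000 ft.

11000 ft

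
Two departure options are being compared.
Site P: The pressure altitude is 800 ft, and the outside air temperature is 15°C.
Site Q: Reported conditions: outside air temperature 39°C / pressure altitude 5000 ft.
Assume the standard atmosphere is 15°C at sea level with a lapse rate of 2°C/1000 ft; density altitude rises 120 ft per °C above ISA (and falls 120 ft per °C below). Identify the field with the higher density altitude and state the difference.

Site Q by 8088 ft

Site P: ISA temp = 13.4°C, deviation +1.6°C, DA = 800 + 120 × 1.6 = 992 ft.
Site Q: ISA temp = 5°C, deviation +34°C, DA = 5000 + 120 × 34 = 9080 ft.
Site Q is higher by 9080 − 992 = 8088 ft.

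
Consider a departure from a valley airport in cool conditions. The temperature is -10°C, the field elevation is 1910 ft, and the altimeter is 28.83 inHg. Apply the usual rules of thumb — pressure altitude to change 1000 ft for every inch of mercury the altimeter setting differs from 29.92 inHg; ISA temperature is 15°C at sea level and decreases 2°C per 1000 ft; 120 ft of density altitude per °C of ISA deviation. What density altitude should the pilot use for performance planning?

720 ft

Pressure altitude = 1910 + (29.92 − 28.83) × 1000 = 1910 + (+1090) = 3000 ft.
ISA temperature at 3000 ft = 15 − 2 × (3000/1000) = 9°C.
ISA deviation = -10 − 9 = -19°C.
Density altitude = 3000 + 120 × (-19) = 720 ft.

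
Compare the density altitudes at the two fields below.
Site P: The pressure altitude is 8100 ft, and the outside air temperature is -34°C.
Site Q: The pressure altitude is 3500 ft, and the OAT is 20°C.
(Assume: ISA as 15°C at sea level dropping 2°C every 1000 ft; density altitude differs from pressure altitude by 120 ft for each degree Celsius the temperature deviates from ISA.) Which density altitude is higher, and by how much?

Site P: ISA temp = -1.2°C, deviation -32.8°C, DA = 8100 + 120 × (-32.8) = 4164 ft.
Site Q: ISA temp = 8°C, deviation +12°C, DA = 3500 + 120 × 12 = 4940 ft.
Site Q is higher by 4940 − 4164 = 776 ft.

Site Q by 776 ft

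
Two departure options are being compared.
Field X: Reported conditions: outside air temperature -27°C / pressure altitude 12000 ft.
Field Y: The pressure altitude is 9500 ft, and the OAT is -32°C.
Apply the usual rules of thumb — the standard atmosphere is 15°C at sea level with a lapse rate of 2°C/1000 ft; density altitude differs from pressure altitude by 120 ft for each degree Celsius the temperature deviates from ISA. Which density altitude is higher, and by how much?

Field X: ISA temp = -9°C, deviation -18°C, DA = 12000 + 120 × (-18) = 9840 ft.
Field Y: ISA temp = -4°C, deviation -28°C, DA = 9500 + 120 × (-28) = 6140 ft.
Field X is higher by 9840 − 6140 = 3700 ft.

Field X by 3700 ft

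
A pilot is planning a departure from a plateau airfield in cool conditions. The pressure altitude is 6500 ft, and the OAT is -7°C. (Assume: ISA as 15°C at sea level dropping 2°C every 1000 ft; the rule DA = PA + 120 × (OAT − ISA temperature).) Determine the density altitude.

5420 ft

ISA temperature at 6500 ft = 15 − 2 × (6500/1000) = 2°C.
ISA deviation = -7 − 2 = -9°C.
Density altitude = 6500 + 120 × (-9) = 6500 + (-1080) = 5420 ft.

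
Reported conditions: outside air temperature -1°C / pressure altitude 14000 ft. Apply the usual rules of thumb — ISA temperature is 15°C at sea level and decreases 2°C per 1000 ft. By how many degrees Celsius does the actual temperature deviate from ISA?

ISA+12°C

ISA temperature at 14000 ft = 15 − 2 × (14000/1000) = -13°C.
Deviation = OAT − ISA = -1 − (-13) = +12°C.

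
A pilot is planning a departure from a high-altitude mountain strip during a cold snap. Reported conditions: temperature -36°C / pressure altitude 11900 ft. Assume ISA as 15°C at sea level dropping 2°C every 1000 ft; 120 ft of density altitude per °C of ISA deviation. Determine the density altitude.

8636 ft

ISA temperature at 11900 ft = 15 − 2 × (11900/1000) = -8.8°C.
ISA deviation = -36 − (-8.8) = -27.2°C.
Density altitude = 11900 + 120 × (-27.2) = 11900 + (-3264) = 8636 ft.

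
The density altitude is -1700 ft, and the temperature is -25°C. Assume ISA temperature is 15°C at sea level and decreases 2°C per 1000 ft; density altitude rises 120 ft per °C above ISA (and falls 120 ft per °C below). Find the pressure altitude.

DA = PA + 120 × (OAT − (15 − 2·PA/1000)) = PA + 120·OAT − 1800 + 0.24·PA = 1.24·PA + 120·OAT − 1800.
So 1.24·PA = -1700 − 120 × (-25) + 1800 = 3100.
PA = 3100 / 1.24 = 2500 ft.

2500 ft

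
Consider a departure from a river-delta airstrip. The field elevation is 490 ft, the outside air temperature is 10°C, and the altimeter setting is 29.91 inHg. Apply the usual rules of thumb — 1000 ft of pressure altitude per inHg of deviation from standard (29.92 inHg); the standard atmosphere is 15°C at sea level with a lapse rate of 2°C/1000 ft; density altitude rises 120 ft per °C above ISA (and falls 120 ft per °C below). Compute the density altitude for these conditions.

20 ft

Pressure altitude = 490 + (29.92 − 29.91) × 1000 = 490 + (+10) = 500 ft.
ISA temperature at 500 ft = 15 − 2 × (500/1000) = 14°C.
ISA deviation = 10 − 14 = -4°C.
Density altitude = 500 + 120 × (-4) = 20 ft.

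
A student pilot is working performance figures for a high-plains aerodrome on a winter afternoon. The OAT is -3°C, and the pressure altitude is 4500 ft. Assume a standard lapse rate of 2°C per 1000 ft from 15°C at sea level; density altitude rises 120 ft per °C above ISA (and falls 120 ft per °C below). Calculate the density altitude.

ISA temperature at 4500 ft = 15 − 2 × (4500/1000) = 6°C.
ISA deviation = -3 − 6 = -9°C.
Density altitude = 4500 + 120 × (-9) = 4500 + (-1080) = 3420 ft.

3420 ft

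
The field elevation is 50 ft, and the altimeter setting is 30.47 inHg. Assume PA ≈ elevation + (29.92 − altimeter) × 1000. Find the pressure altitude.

Pressure correction = (29.92 − 30.47) × 1000 = -550 ft.
Pressure altitude = 50 + (-550) = -500 ft.

-500 ft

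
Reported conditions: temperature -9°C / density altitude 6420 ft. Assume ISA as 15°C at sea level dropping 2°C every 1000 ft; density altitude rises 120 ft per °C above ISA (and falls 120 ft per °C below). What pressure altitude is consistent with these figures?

DA = PA + 120 × (OAT − (15 − 2·PA/1000)) = PA + 120·OAT − 1800 + 0.24·PA = 1.24·PA + 120·OAT − 1800.
So 1.24·PA = 6420 − 120 × (-9) + 1800 = 9300.
PA = 9300 / 1.24 = 7500 ft.

7500 ft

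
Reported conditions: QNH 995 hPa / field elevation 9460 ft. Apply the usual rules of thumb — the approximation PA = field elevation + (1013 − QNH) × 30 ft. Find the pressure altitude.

10000 ft

Pressure correction = (1013 − 995) × 30 = +540 ft.
Pressure altitude = 9460 + (+540) = 10000 ft.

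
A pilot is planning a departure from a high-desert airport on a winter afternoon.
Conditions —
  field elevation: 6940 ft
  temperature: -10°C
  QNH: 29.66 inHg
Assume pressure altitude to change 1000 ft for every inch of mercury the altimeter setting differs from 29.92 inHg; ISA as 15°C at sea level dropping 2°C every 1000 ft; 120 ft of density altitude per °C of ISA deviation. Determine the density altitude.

Pressure altitude = 6940 + (29.92 − 29.66) × 1000 = 6940 + (+260) = 7200 ft.
ISA temperature at 7200 ft = 15 − 2 × (7200/1000) = 0.6°C.
ISA deviation = -10 − 0.6 = -10.6°C.
Density altitude = 7200 + 120 × (-10.6) = 5928 ft.

5928 ft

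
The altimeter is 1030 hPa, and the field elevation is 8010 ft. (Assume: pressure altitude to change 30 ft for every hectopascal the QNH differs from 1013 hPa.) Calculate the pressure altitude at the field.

Pressure correction = (1013 − 1030) × 30 = -510 ft.
Pressure altitude = 8010 + (-510) = 7500 ft.

7500 ft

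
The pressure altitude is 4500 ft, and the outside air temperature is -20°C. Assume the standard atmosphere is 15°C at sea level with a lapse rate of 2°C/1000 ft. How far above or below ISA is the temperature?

ISA temperature at 4500 ft = 15 − 2 × (4500/1000) = 6°C.
Deviation = OAT − ISA = -20 − 6 = -26°C.

ISA-26°C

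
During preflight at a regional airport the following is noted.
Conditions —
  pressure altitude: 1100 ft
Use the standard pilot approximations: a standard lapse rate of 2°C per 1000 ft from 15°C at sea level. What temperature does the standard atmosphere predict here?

ISA temperature = 15 − 2 × (1100/1000) = 15 − 2.2 = 12.8°C.

12.8°C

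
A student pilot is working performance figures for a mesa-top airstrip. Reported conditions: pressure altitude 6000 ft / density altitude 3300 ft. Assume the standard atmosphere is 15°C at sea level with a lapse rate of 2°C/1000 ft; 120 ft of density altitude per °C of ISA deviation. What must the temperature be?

Density altitude − pressure altitude = 3300 − 6000 = -2700 ft.
At 120 ft/°C that is an ISA deviation of -2700/120 = -22.5°C.
ISA temperature at 6000 ft = 15 − 2 × (6000/1000) = 3°C.
OAT = ISA + deviation = 3 + (-22.5) = -19.5°C.

-19.5°C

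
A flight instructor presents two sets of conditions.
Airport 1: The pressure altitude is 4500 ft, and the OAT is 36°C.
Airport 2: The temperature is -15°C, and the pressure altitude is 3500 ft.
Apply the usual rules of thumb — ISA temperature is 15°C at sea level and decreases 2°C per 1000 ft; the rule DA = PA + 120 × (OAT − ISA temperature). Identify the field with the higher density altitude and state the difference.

Airport 1 by 7360 ft

Airport 1: ISA temp = 6°C, deviation +30°C, DA = 4500 + 120 × 30 = 8100 ft.
Airport 2: ISA temp = 8°C, deviation -23°C, DA = 3500 + 120 × (-23) = 740 ft.
Airport 1 is higher by 8100 − 740 = 7360 ft.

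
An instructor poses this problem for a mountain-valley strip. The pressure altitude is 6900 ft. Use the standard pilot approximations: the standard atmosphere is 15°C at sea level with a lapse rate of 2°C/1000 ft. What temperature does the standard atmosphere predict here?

1.2°C

ISA temperature = 15 − 2 × (6900/1000) = 15 − 13.8 = 1.2°C.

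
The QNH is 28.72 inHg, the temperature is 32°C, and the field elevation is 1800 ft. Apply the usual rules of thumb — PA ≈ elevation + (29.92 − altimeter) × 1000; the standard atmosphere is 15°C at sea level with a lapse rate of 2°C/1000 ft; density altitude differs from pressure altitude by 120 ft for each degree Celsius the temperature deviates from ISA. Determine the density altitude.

5760 ft

Pressure altitude = 1800 + (29.92 − 28.72) × 1000 = 1800 + (+1200) = 3000 ft.
ISA temperature at 3000 ft = 15 − 2 × (3000/1000) = 9°C.
ISA deviation = 32 − 9 = +23°C.
Density altitude = 3000 + 120 × (23) = 5760 ft.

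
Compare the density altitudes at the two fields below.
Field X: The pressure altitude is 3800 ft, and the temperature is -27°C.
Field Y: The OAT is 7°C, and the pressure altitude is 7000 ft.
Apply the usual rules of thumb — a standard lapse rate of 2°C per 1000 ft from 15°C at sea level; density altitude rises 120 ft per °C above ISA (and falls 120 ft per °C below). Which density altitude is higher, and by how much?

Field X: ISA temp = 7.4°C, deviation -34.4°C, DA = 3800 + 120 × (-34.4) = -328 ft.
Field Y: ISA temp = 1°C, deviation +6°C, DA = 7000 + 120 × 6 = 7720 ft.
Field Y is higher by 7720 − (-328) = 8048 ft.

Field Y by 8048 ft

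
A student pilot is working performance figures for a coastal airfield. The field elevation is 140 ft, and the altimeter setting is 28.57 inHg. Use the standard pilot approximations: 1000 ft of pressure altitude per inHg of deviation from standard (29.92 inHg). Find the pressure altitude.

Pressure correction = (29.92 − 28.57) × 1000 = +1350 ft.
Pressure altitude = 140 + (+1350) = 1490 ft.

1490 ft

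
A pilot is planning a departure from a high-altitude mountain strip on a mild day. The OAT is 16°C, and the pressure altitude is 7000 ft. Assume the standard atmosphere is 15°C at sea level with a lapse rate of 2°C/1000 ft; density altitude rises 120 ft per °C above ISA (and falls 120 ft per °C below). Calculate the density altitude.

ISA temperature at 7000 ft = 15 − 2 × (7000/1000) = 1°C.
ISA deviation = 16 − 1 = +15°C.
Density altitude = 7000 + 120 × (15) = 7000 + (+1800) = 8800 ft.

8800 ft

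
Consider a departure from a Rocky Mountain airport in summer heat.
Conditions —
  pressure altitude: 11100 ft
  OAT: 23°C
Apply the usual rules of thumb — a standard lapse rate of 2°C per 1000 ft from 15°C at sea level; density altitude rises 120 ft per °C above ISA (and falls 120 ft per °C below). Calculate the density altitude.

ISA temperature at 11100 ft = 15 − 2 × (11100/1000) = -7.2°C.
ISA deviation = 23 − (-7.2) = +30.2°C.
Density altitude = 11100 + 120 × (30.2) = 11100 + (+3624) = 14724 ft.

14724 ft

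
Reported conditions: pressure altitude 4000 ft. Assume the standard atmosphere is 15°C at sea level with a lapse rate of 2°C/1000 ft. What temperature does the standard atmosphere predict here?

ISA temperature = 15 − 2 × (4000/1000) = 15 − 8 = 7°C.

7°C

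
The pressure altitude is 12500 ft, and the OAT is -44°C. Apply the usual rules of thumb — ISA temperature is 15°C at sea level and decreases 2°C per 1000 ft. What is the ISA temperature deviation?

ISA temperature at 12500 ft = 15 − 2 × (12500/1000) = -10°C.
Deviation = OAT − ISA = -44 − (-10) = -34°C.

ISA-34°C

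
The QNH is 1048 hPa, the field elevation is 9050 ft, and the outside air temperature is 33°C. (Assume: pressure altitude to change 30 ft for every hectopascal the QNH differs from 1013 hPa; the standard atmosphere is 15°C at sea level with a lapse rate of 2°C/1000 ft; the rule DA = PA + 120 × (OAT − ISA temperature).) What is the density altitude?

Pressure altitude = 9050 + (1013 − 1048) × 30 = 9050 + (-1050) = 8000 ft.
ISA temperature at 8000 ft = 15 − 2 × (8000/1000) = -1°C.
ISA deviation = 33 − (-1) = +34°C.
Density altitude = 8000 + 120 × (34) = 12080 ft.

12080 ft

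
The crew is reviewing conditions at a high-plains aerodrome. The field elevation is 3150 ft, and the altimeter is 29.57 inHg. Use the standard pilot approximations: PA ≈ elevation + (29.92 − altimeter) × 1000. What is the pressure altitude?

Pressure correction = (29.92 − 29.57) × 1000 = +350 ft.
Pressure altitude = 3150 + (+350) = 3500 ft.

3500 ft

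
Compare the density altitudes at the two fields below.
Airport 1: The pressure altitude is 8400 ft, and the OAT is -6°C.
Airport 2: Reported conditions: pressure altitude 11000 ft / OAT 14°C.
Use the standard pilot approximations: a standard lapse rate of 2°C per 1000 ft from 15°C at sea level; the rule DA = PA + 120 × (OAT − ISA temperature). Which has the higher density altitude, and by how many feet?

Airport 2 by 5624 ft

Airport 1: ISA temp = -1.8°C, deviation -4.2°C, DA = 8400 + 120 × (-4.2) = 7896 ft.
Airport 2: ISA temp = -7°C, deviation +21°C, DA = 11000 + 120 × 21 = 13520 ft.
Airport 2 is higher by 13520 − 7896 = 5624 ft.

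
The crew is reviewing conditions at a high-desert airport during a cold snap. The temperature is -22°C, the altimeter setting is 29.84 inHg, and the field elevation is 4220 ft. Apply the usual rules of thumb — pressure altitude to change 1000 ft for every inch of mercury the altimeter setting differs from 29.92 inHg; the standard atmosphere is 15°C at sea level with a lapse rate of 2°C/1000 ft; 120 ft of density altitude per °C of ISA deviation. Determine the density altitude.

892 ft

Pressure altitude = 4220 + (29.92 − 29.84) × 1000 = 4220 + (+80) = 4300 ft.
ISA temperature at 4300 ft = 15 − 2 × (4300/1000) = 6.4°C.
ISA deviation = -22 − 6.4 = -28.4°C.
Density altitude = 4300 + 120 × (-28.4) = 892 ft.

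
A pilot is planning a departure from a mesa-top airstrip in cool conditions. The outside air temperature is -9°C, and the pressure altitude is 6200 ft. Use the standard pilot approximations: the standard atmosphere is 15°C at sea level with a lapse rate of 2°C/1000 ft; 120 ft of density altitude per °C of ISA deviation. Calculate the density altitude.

4808 ft

ISA temperature at 6200 ft = 15 − 2 × (6200/1000) = 2.6°C.
ISA deviation = -9 − 2.6 = -11.6°C.
Density altitude = 6200 + 120 × (-11.6) = 6200 + (-1392) = 4808 ft.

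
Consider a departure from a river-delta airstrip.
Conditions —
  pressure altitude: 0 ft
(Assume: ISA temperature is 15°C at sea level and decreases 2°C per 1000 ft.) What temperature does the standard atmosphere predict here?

15°C

ISA temperature = 15 − 2 × (0/1000) = 15 − 0 = 15°C.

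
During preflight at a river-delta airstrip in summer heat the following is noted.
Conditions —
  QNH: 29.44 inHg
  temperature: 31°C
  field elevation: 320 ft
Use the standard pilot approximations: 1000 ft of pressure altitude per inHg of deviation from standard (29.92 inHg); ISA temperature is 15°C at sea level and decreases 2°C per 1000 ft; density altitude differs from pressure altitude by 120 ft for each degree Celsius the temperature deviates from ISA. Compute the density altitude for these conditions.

Pressure altitude = 320 + (29.92 − 29.44) × 1000 = 320 + (+480) = 800 ft.
ISA temperature at 800 ft = 15 − 2 × (800/1000) = 13.4°C.
ISA deviation = 31 − 13.4 = +17.6°C.
Density altitude = 800 + 120 × (17.6) = 2912 ft.

2912 ft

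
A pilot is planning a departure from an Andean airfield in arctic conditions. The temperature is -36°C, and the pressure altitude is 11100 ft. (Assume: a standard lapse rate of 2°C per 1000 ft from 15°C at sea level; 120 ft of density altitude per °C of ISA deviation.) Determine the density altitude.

ISA temperature at 11100 ft = 15 − 2 × (11100/1000) = -7.2°C.
ISA deviation = -36 − (-7.2) = -28.8°C.
Density altitude = 11100 + 120 × (-28.8) = 11100 + (-3456) = 7644 ft.

7644 ft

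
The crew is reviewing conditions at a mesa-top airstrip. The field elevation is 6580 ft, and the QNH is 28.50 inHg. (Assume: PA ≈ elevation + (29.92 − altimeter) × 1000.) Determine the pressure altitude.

8000 ft

Pressure correction = (29.92 − 28.50) × 1000 = +1420 ft.
Pressure altitude = 6580 + (+1420) = 8000 ft.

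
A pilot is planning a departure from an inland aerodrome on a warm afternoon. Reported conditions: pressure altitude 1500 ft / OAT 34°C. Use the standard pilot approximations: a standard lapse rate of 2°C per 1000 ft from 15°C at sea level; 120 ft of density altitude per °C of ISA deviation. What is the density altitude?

ISA temperature at 1500 ft = 15 − 2 × (1500/1000) = 12°C.
ISA deviation = 34 − 12 = +22°C.
Density altitude = 1500 + 120 × (22) = 1500 + (+2640) = 4140 ft.

4140 ft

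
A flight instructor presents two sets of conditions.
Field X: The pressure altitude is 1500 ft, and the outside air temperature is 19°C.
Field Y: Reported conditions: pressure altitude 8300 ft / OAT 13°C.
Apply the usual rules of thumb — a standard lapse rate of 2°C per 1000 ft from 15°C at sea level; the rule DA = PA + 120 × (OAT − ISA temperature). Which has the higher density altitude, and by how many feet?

Field Y by 7712 ft

Field X: ISA temp = 12°C, deviation +7°C, DA = 1500 + 120 × 7 = 2340 ft.
Field Y: ISA temp = -1.6°C, deviation +14.6°C, DA = 8300 + 120 × 14.6 = 10052 ft.
Field Y is higher by 10052 − 2340 = 7712 ft.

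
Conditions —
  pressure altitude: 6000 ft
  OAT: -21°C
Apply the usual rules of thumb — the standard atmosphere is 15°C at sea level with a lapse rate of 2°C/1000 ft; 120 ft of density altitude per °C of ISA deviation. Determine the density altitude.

3120 ft

ISA temperature at 6000 ft = 15 − 2 × (6000/1000) = 3°C.
ISA deviation = -21 − 3 = -24°C.
Density altitude = 6000 + 120 × (-24) = 6000 + (-2880) = 3120 ft.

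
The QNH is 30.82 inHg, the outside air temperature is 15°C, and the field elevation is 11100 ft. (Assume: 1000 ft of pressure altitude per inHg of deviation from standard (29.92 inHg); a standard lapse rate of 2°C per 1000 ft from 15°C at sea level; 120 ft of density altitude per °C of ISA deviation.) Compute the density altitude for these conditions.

12648 ft

Pressure altitude = 11100 + (29.92 − 30.82) × 1000 = 11100 + (-900) = 10200 ft.
ISA temperature at 10200 ft = 15 − 2 × (10200/1000) = -5.4°C.
ISA deviation = 15 − (-5.4) = +20.4°C.
Density altitude = 10200 + 120 × (20.4) = 12648 ft.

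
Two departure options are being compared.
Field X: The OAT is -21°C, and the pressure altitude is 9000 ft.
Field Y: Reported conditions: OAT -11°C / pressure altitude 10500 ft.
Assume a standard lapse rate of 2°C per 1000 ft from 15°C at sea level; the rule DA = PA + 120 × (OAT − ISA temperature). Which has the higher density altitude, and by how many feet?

Field Y by 3060 ft

Field X: ISA temp = -3°C, deviation -18°C, DA = 9000 + 120 × (-18) = 6840 ft.
Field Y: ISA temp = -6°C, deviation -5°C, DA = 10500 + 120 × (-5) = 9900 ft.
Field Y is higher by 9900 − 6840 = 3060 ft.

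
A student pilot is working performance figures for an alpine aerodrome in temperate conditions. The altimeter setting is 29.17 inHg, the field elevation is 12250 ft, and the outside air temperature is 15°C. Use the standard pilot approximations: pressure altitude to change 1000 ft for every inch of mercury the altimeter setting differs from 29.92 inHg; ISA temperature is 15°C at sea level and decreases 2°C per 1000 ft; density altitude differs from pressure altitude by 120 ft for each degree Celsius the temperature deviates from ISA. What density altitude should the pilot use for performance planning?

Pressure altitude = 12250 + (29.92 − 29.17) × 1000 = 12250 + (+750) = 13000 ft.
ISA temperature at 13000 ft = 15 − 2 × (13000/1000) = -11°C.
ISA deviation = 15 − (-11) = +26°C.
Density altitude = 13000 + 120 × (26) = 16120 ft.

16120 ft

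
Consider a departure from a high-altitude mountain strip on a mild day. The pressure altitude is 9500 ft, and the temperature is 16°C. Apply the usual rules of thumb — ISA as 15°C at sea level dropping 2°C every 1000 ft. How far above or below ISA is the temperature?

ISA temperature at 9500 ft = 15 − 2 × (9500/1000) = -4°C.
Deviation = OAT − ISA = 16 − (-4) = +20°C.

ISA+20°C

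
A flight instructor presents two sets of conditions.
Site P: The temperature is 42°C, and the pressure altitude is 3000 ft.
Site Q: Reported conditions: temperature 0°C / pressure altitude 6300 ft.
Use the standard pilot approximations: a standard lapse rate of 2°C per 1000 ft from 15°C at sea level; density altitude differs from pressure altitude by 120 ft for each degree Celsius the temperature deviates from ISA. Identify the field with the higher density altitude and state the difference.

Site P: ISA temp = 9°C, deviation +33°C, DA = 3000 + 120 × 33 = 6960 ft.
Site Q: ISA temp = 2.4°C, deviation -2.4°C, DA = 6300 + 120 × (-2.4) = 6012 ft.
Site P is higher by 6960 − 6012 = 948 ft.

Site P by 948 ft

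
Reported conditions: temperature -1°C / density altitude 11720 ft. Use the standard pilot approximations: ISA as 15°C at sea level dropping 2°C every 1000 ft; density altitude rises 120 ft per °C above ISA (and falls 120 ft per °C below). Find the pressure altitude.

11000 ft

DA = PA + 120 × (OAT − (15 − 2·PA/1000)) = PA + 120·OAT − 1800 + 0.24·PA = 1.24·PA + 120·OAT − 1800.
So 1.24·PA = 11720 − 120 × (-1) + 1800 = 13640.
PA = 13640 / 1.24 = 11000 ft.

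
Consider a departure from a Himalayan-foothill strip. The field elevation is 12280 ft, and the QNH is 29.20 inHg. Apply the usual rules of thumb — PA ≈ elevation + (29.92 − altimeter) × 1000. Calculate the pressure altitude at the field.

Pressure correction = (29.92 − 29.20) × 1000 = +720 ft.
Pressure altitude = 12280 + (+720) = 13000 ft.

13000 ft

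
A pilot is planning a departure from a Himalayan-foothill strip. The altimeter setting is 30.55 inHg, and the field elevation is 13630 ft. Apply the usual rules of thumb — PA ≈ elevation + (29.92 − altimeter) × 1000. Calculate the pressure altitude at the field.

Pressure correction = (29.92 − 30.55) × 1000 = -630 ft.
Pressure altitude = 13630 + (-630) = 13000 ft.

13000 ft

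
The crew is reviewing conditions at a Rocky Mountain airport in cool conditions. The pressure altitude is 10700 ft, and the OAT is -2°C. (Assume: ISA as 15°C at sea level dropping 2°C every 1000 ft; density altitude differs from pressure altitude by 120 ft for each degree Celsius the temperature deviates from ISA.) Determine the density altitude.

11228 ft

ISA temperature at 10700 ft = 15 − 2 × (10700/1000) = -6.4°C.
ISA deviation = -2 − (-6.4) = +4.4°C.
Density altitude = 10700 + 120 × (4.4) = 10700 + (+528) = 11228 ft.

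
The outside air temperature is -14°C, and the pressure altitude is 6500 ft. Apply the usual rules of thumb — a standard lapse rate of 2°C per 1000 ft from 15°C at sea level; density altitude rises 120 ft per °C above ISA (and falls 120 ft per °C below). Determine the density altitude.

ISA temperature at 6500 ft = 15 − 2 × (6500/1000) = 2°C.
ISA deviation = -14 − 2 = -16°C.
Density altitude = 6500 + 120 × (-16) = 6500 + (-1920) = 4580 ft.

4580 ft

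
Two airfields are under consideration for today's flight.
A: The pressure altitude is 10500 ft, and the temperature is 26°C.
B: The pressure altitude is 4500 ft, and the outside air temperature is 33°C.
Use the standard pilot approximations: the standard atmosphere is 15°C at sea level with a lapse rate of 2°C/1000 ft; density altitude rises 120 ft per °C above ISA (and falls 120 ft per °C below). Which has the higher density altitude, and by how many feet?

A: ISA temp = -6°C, deviation +32°C, DA = 10500 + 120 × 32 = 14340 ft.
B: ISA temp = 6°C, deviation +27°C, DA = 4500 + 120 × 27 = 7740 ft.
A is higher by 14340 − 7740 = 6600 ft.

A by 6600 ft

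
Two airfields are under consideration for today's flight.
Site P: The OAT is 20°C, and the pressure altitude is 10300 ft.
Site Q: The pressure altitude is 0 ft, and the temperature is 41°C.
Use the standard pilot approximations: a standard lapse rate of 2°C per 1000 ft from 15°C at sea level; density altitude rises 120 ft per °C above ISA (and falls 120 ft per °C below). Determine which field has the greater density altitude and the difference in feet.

Site P by 10252 ft

Site P: ISA temp = -5.6°C, deviation +25.6°C, DA = 10300 + 120 × 25.6 = 13372 ft.
Site Q: ISA temp = 15°C, deviation +26°C, DA = 0 + 120 × 26 = 3120 ft.
Site P is higher by 13372 − 3120 = 10252 ft.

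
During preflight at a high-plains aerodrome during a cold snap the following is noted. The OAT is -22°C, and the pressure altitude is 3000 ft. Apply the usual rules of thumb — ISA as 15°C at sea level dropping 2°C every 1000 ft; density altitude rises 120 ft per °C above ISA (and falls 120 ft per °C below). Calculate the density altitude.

-720 ft

ISA temperature at 3000 ft = 15 − 2 × (3000/1000) = 9°C.
ISA deviation = -22 − 9 = -31°C.
Density altitude = 3000 + 120 × (-31) = 3000 + (-3720) = -720 ft.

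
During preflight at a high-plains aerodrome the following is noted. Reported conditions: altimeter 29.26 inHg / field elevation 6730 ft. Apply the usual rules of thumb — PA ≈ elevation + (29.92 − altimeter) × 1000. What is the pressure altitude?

7390 ft

Pressure correction = (29.92 − 29.26) × 1000 = +660 ft.
Pressure altitude = 6730 + (+660) = 7390 ft.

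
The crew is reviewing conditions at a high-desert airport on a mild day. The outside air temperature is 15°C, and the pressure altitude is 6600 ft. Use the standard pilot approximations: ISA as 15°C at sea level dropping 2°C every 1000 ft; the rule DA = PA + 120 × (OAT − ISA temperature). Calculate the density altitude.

ISA temperature at 6600 ft = 15 − 2 × (6600/1000) = 1.8°C.
ISA deviation = 15 − 1.8 = +13.2°C.
Density altitude = 6600 + 120 × (13.2) = 6600 + (+1584) = 8184 ft.

8184 ft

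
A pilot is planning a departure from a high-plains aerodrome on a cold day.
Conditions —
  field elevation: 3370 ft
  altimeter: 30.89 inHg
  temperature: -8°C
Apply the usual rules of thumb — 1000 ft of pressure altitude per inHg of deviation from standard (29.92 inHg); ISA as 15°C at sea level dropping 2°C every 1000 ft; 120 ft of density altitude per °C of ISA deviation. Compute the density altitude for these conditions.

Pressure altitude = 3370 + (29.92 − 30.89) × 1000 = 3370 + (-970) = 2400 ft.
ISA temperature at 2400 ft = 15 − 2 × (2400/1000) = 10.2°C.
ISA deviation = -8 − 10.2 = -18.2°C.
Density altitude = 2400 + 120 × (-18.2) = 216 ft.

216 ft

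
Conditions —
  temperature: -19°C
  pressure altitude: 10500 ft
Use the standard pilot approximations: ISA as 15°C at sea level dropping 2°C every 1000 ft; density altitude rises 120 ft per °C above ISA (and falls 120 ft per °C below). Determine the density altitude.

ISA temperature at 10500 ft = 15 − 2 × (10500/1000) = -6°C.
ISA deviation = -19 − (-6) = -13°C.
Density altitude = 10500 + 120 × (-13) = 10500 + (-1560) = 8940 ft.

8940 ft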